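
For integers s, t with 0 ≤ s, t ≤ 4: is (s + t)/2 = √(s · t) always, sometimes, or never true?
It holds at (s, t) = (3, 3) (both sides equal 3), but fails at (s, t) = (0, 1) (LHS = 1/2, RHS = 0).

Answer: Sometimes true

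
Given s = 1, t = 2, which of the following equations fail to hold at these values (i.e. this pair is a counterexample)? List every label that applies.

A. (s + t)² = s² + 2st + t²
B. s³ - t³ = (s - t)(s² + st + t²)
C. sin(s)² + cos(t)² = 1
C

Evaluating each claim at the given values:
A. LHS = 9, RHS = 9 → holds here (LHS = RHS)
B. LHS = -7, RHS = -7 → holds here (LHS = RHS)
C. LHS = cos(2)² + sin(1)² ≈ 0.8813, RHS = 1 → fails here (LHS ≠ RHS)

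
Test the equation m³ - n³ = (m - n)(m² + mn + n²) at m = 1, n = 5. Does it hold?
Holds

Substituting m = 1, n = 5:

LHS = 1³ - 5³ = -124
RHS = (1 - 5)(1² + 1·5 + 5²) = -124

LHS = RHS, so the equation holds at this point.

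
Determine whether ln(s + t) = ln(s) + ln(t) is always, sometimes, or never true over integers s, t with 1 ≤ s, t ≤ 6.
It holds at (s, t) = (2, 2) (both sides equal ln(4) ≈ 1.386), but fails at (s, t) = (5, 1) (LHS = ln(6) ≈ 1.792, RHS = ln(5) ≈ 1.609).

Answer: Sometimes true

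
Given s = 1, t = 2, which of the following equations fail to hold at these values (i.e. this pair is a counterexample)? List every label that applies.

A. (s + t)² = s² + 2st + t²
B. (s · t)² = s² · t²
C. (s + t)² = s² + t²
Evaluating each claim at the given values:
A. LHS = 9, RHS = 9 → holds here (LHS = RHS)
B. LHS = 4, RHS = 4 → holds here (LHS = RHS)
C. LHS = 9, RHS = 5 → fails here (LHS ≠ RHS)

Answer: C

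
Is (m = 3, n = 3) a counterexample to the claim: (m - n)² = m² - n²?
No

Substituting m = 3, n = 3:
LHS = (3 - 3)² = 0
RHS = 3² - 3² = 0

The sides agree, so this pair does not disprove the claim.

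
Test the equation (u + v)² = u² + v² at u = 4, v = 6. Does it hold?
Fails

Substituting u = 4, v = 6:

LHS = (4 + 6)² = 100
RHS = 4² + 6² = 52

LHS ≠ RHS, so the equation does not hold at this point.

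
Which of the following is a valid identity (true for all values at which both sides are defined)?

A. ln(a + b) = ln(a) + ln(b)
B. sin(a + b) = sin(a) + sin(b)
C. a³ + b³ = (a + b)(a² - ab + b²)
A: fails at (1, 3) — LHS = ln(4) ≈ 1.386, RHS = ln(3) ≈ 1.099.
B: fails at (5, 5) — LHS = sin(10) ≈ -0.544, RHS = 2·sin(5) ≈ -1.918.
C: holds — e.g. at (2, 7), both sides equal 351.

Answer: C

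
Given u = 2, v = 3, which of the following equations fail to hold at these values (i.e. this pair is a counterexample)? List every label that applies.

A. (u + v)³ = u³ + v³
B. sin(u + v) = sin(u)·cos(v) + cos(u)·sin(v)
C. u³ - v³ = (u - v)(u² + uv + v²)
A

Evaluating each claim at the given values:
A. LHS = 125, RHS = 35 → fails here (LHS ≠ RHS)
B. LHS = sin(5) ≈ -0.9589, RHS = sin(2)·cos(3) + sin(3)·cos(2) ≈ -0.9589 → holds here (LHS = RHS)
C. LHS = -19, RHS = -19 → holds here (LHS = RHS)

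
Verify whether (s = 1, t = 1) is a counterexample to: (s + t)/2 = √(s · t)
No

Substituting s = 1, t = 1:
LHS = (1 + 1)/2 = 1
RHS = √(1 · 1) = 1

The sides agree, so this pair does not disprove the claim.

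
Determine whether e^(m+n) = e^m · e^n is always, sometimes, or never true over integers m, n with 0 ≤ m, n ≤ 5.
Always true

The identity holds for every pair in the range. For instance at (m, n) = (2, 1): both sides equal e^3 ≈ 20.09.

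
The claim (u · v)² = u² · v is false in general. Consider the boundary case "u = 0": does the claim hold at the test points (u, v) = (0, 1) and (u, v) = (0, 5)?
Yes, holds at both test points

At (0, 1): LHS = 0, RHS = 0 → equal
At (0, 5): LHS = 0, RHS = 0 → equal

So the claim does hold at both of these boundary points, even though it is not an identity.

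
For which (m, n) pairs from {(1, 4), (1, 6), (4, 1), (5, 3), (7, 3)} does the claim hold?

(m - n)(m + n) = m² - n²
Testing each pair:
(1, 4): LHS = -15, RHS = -15 → holds
(1, 6): LHS = -35, RHS = -35 → holds
(4, 1): LHS = 15, RHS = 15 → holds
(5, 3): LHS = 16, RHS = 16 → holds
(7, 3): LHS = 40, RHS = 40 → holds

Every pair satisfies the claim.

Answer: All pairs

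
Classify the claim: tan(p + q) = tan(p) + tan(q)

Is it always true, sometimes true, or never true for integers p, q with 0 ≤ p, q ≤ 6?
It holds at (p, q) = (0, 4) (both sides equal tan(4) ≈ 1.158), but fails at (p, q) = (5, 6) (LHS = tan(11) ≈ -226, RHS = tan(5) + tan(6) ≈ -3.672).

Answer: Sometimes true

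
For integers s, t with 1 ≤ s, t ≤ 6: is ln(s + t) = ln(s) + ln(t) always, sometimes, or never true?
It holds at (s, t) = (2, 2) (both sides equal ln(4) ≈ 1.386), but fails at (s, t) = (3, 5) (LHS = ln(8) ≈ 2.079, RHS = ln(3) + ln(5) ≈ 2.708).

Answer: Sometimes true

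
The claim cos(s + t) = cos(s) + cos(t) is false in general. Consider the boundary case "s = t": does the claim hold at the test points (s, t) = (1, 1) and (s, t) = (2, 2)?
At (1, 1): LHS = cos(2) ≈ -0.4161 ≠ RHS = 2·cos(1) ≈ 1.081
At (2, 2): LHS = cos(4) ≈ -0.6536 ≠ RHS = 2·cos(2) ≈ -0.8323

Answer: No, fails at both test points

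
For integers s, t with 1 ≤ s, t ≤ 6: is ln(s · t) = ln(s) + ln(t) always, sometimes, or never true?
The identity holds for every pair in the range. For instance at (s, t) = (1, 1): both sides equal 0.

Answer: Always true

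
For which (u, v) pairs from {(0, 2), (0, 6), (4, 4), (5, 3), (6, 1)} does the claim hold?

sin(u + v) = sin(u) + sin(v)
(0, 2), (0, 6)

Testing each pair:
(0, 2): LHS = sin(2) ≈ 0.9093, RHS = sin(2) ≈ 0.9093 → holds
(0, 6): LHS = sin(6) ≈ -0.2794, RHS = sin(6) ≈ -0.2794 → holds
(4, 4): LHS = sin(8) ≈ 0.9894, RHS = 2·sin(4) ≈ -1.514 → fails
(5, 3): LHS = sin(8) ≈ 0.9894, RHS = sin(5) + sin(3) ≈ -0.8178 → fails
(6, 1): LHS = sin(7) ≈ 0.657, RHS = sin(6) + sin(1) ≈ 0.5621 → fails

2 of 5 pairs satisfy the claim.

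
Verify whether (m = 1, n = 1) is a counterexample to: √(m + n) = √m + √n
Substituting m = 1, n = 1:
LHS = √(1 + 1) = √(2) ≈ 1.414
RHS = √1 + √1 = 2

Since LHS ≠ RHS, this pair disproves the claim.

Answer: Yes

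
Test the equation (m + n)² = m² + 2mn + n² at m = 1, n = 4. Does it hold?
Holds

Substituting m = 1, n = 4:

LHS = (1 + 4)² = 25
RHS = 1² + 2·1·4 + 4² = 25

LHS = RHS, so the equation holds at this point.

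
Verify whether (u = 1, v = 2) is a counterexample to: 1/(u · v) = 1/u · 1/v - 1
Substituting u = 1, v = 2:
LHS = 1/(1 · 2) = 1/2
RHS = 1/1 · 1/2 - 1 = -1/2

Since LHS ≠ RHS, this pair disproves the claim.

Answer: Yes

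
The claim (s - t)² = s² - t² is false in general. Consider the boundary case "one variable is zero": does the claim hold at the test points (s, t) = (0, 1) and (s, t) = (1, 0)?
Only at (1, 0)

At (0, 1): LHS = 1 ≠ RHS = -1
At (1, 0): LHS = 1, RHS = 1 → equal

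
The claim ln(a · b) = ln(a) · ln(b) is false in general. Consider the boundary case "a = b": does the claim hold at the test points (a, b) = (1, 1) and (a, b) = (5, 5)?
Only at (1, 1)

At (1, 1): LHS = 0, RHS = 0 → equal
At (5, 5): LHS = ln(25) ≈ 3.219 ≠ RHS = ln(5)² ≈ 2.59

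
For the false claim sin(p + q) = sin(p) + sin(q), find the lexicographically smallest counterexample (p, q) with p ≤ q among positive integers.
(p, q) = (1, 1)

Substituting (1, 1) into the claim:
LHS = sin(1 + 1) = sin(2) ≈ 0.9093
RHS = sin(1) + sin(1) = 2·sin(1) ≈ 1.683

Since LHS ≠ RHS, this pair disproves the claim, and no lexicographically smaller pair (p ≤ q, positive integers) does.

For instance (3, 8) is also a counterexample (LHS = sin(11) ≈ -1, RHS = sin(3) + sin(8) ≈ 1.13), but it's lexicographically larger.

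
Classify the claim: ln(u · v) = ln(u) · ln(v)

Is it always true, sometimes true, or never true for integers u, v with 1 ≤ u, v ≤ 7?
It holds at (u, v) = (1, 1) (both sides equal 0), but fails at (u, v) = (7, 6) (LHS = ln(42) ≈ 3.738, RHS = ln(6)·ln(7) ≈ 3.487).

Answer: Sometimes true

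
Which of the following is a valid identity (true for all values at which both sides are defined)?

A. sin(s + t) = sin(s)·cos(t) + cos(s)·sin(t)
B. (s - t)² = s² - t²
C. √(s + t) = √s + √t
A: holds — e.g. at (2, 7), both sides equal sin(9) ≈ 0.4121.
B: fails at (1, 4) — LHS = 9, RHS = -15.
C: fails at (3, 4) — LHS = √(7) ≈ 2.646, RHS = √(3) + 2 ≈ 3.732.

Answer: A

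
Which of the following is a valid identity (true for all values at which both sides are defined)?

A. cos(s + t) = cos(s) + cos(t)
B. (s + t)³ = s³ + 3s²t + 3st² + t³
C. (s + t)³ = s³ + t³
B

A: fails at (0, 1) — LHS = cos(1) ≈ 0.5403, RHS = cos(1) + 1 ≈ 1.54.
B: holds — e.g. at (1, 5), both sides equal 216.
C: fails at (5, 5) — LHS = 1000, RHS = 250.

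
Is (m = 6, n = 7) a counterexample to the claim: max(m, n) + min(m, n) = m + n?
Substituting m = 6, n = 7:
LHS = max(6, 7) + min(6, 7) = 13
RHS = 6 + 7 = 13

The sides agree, so this pair does not disprove the claim.

Answer: No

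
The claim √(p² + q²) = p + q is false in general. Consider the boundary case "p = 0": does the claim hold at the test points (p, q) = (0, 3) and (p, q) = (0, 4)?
Yes, holds at both test points

At (0, 3): LHS = 3, RHS = 3 → equal
At (0, 4): LHS = 4, RHS = 4 → equal

So the claim does hold at both of these boundary points, even though it is not an identity.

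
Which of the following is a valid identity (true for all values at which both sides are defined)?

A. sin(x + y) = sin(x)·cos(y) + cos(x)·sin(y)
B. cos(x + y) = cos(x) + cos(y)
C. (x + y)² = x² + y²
A

A: holds — e.g. at (6, 7), both sides equal sin(13) ≈ 0.4202.
B: fails at (3, 5) — LHS = cos(8) ≈ -0.1455, RHS = cos(3) + cos(5) ≈ -0.7063.
C: fails at (2, 5) — LHS = 49, RHS = 29.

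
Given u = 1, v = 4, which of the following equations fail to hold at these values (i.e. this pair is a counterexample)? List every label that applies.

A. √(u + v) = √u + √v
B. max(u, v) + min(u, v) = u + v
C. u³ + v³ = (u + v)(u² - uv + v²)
Evaluating each claim at the given values:
A. LHS = √(5) ≈ 2.236, RHS = 3 → fails here (LHS ≠ RHS)
B. LHS = 5, RHS = 5 → holds here (LHS = RHS)
C. LHS = 65, RHS = 65 → holds here (LHS = RHS)

Answer: A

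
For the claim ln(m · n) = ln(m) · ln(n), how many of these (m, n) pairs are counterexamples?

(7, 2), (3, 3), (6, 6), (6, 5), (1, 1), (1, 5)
Testing each pair:
(7, 2): LHS = ln(14) ≈ 2.639, RHS = ln(2)·ln(7) ≈ 1.349 → counterexample
(3, 3): LHS = ln(9) ≈ 2.197, RHS = ln(3)² ≈ 1.207 → counterexample
(6, 6): LHS = ln(36) ≈ 3.584, RHS = ln(6)² ≈ 3.21 → counterexample
(6, 5): LHS = ln(30) ≈ 3.401, RHS = ln(5)·ln(6) ≈ 2.884 → counterexample
(1, 1): LHS = 0, RHS = 0 → satisfies claim
(1, 5): LHS = ln(5) ≈ 1.609, RHS = 0 → counterexample

That makes 5 counterexamples.

Answer: 5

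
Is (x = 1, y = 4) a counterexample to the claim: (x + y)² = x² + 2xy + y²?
No

Substituting x = 1, y = 4:
LHS = (1 + 4)² = 25
RHS = 1² + 2·1·4 + 4² = 25

The sides agree, so this pair does not disprove the claim.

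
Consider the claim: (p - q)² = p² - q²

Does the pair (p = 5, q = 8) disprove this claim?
Yes

Substituting p = 5, q = 8:
LHS = (5 - 8)² = 9
RHS = 5² - 8² = -39

Since LHS ≠ RHS, this pair disproves the claim.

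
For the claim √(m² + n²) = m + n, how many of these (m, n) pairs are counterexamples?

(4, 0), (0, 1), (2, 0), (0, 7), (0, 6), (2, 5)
1

Testing each pair:
(4, 0): LHS = 4, RHS = 4 → satisfies claim
(0, 1): LHS = 1, RHS = 1 → satisfies claim
(2, 0): LHS = 2, RHS = 2 → satisfies claim
(0, 7): LHS = 7, RHS = 7 → satisfies claim
(0, 6): LHS = 6, RHS = 6 → satisfies claim
(2, 5): LHS = √(29) ≈ 5.385, RHS = 7 → counterexample

That makes 1 counterexample.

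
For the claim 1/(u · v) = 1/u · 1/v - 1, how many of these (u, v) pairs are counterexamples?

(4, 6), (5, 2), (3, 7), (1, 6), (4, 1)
Testing each pair:
(4, 6): LHS = 1/24, RHS = -23/24 → counterexample
(5, 2): LHS = 1/10, RHS = -9/10 → counterexample
(3, 7): LHS = 1/21, RHS = -20/21 → counterexample
(1, 6): LHS = 1/6, RHS = -5/6 → counterexample
(4, 1): LHS = 1/4, RHS = -3/4 → counterexample

That makes 5 counterexamples.

Answer: 5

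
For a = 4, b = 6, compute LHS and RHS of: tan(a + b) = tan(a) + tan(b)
LHS = tan(4 + 6) = tan(10) ≈ 0.6484
RHS = tan(4) + tan(6) ≈ 0.8668

LHS ≠ RHS (they differ by about 0.2185), so the equation does not hold here.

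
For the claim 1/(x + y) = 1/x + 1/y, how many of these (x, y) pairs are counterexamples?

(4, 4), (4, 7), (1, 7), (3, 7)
Testing each pair:
(4, 4): LHS = 1/8, RHS = 1/2 → counterexample
(4, 7): LHS = 1/11, RHS = 11/28 → counterexample
(1, 7): LHS = 1/8, RHS = 8/7 → counterexample
(3, 7): LHS = 1/10, RHS = 10/21 → counterexample

That makes 4 counterexamples.

Answer: 4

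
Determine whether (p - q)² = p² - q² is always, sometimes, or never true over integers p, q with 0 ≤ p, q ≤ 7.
Sometimes true

It holds at (p, q) = (3, 3) (both sides equal 0), but fails at (p, q) = (4, 6) (LHS = 4, RHS = -20).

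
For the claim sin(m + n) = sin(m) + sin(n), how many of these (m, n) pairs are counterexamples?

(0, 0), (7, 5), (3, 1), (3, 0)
2

Testing each pair:
(0, 0): LHS = 0, RHS = 0 → satisfies claim
(7, 5): LHS = sin(12) ≈ -0.5366, RHS = sin(5) + sin(7) ≈ -0.3019 → counterexample
(3, 1): LHS = sin(4) ≈ -0.7568, RHS = sin(3) + sin(1) ≈ 0.9826 → counterexample
(3, 0): LHS = sin(3) ≈ 0.1411, RHS = sin(3) ≈ 0.1411 → satisfies claim

That makes 2 counterexamples.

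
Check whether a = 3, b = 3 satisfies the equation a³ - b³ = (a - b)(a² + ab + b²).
Substituting a = 3, b = 3:

LHS = 3³ - 3³ = 0
RHS = (3 - 3)(3² + 3·3 + 3²) = 0

LHS = RHS, so the equation holds at this point.

Answer: Holds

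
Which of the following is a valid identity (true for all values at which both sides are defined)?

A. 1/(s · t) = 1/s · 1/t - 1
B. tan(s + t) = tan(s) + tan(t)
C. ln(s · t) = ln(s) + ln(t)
C

A: fails at (1, 1) — LHS = 1, RHS = 0.
B: fails at (3, 3) — LHS = tan(6) ≈ -0.291, RHS = 2·tan(3) ≈ -0.2851.
C: holds — e.g. at (1, 2), both sides equal ln(2) ≈ 0.6931.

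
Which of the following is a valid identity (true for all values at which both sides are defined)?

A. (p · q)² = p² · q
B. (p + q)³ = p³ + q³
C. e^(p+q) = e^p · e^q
A: fails at (1, 4) — LHS = 16, RHS = 4.
B: fails at (1, 3) — LHS = 64, RHS = 28.
C: holds — e.g. at (1, 3), both sides equal e^4 ≈ 54.6.

Answer: C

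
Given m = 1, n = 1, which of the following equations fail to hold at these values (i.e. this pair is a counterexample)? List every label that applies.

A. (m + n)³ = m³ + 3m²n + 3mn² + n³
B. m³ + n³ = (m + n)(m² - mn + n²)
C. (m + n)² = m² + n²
C

Evaluating each claim at the given values:
A. LHS = 8, RHS = 8 → holds here (LHS = RHS)
B. LHS = 2, RHS = 2 → holds here (LHS = RHS)
C. LHS = 4, RHS = 2 → fails here (LHS ≠ RHS)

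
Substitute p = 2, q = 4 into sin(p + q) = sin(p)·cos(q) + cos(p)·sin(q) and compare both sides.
LHS = sin(2 + 4) = sin(6) ≈ -0.2794
RHS = sin(2)·cos(4) + cos(2)·sin(4) = sin(2)·cos(4) + sin(4)·cos(2) ≈ -0.2794

LHS = RHS: the two sides agree.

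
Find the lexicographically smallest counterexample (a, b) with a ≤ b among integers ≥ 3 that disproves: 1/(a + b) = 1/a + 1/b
(a, b) = (3, 3)

Substituting (3, 3) into the claim:
LHS = 1/(3 + 3) = 1/6
RHS = 1/3 + 1/3 = 2/3

Since LHS ≠ RHS, this pair disproves the claim, and no lexicographically smaller pair (a ≤ b, integers ≥ 3) does.

For instance (4, 4) is also a counterexample (LHS = 1/8, RHS = 1/2), but it's lexicographically larger.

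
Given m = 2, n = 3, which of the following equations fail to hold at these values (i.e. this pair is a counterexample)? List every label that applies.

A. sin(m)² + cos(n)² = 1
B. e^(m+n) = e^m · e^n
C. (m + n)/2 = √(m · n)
Evaluating each claim at the given values:
A. LHS = sin(2)² + cos(3)² ≈ 1.807, RHS = 1 → fails here (LHS ≠ RHS)
B. LHS = e^5 ≈ 148.4, RHS = e^5 ≈ 148.4 → holds here (LHS = RHS)
C. LHS = 5/2, RHS = √(6) ≈ 2.449 → fails here (LHS ≠ RHS)

Answer: A, C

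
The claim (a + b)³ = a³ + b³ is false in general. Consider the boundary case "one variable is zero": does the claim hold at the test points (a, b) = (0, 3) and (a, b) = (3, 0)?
At (0, 3): LHS = 27, RHS = 27 → equal
At (3, 0): LHS = 27, RHS = 27 → equal

So the claim does hold at both of these boundary points, even though it is not an identity.

Answer: Yes, holds at both test points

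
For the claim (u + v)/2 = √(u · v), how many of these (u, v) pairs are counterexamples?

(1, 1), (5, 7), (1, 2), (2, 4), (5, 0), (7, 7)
Testing each pair:
(1, 1): LHS = 1, RHS = 1 → satisfies claim
(5, 7): LHS = 6, RHS = √(35) ≈ 5.916 → counterexample
(1, 2): LHS = 3/2, RHS = √(2) ≈ 1.414 → counterexample
(2, 4): LHS = 3, RHS = 2·√(2) ≈ 2.828 → counterexample
(5, 0): LHS = 5/2, RHS = 0 → counterexample
(7, 7): LHS = 7, RHS = 7 → satisfies claim

That makes 4 counterexamples.

Answer: 4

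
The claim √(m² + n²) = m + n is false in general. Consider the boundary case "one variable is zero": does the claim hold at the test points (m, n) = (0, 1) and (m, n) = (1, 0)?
Yes, holds at both test points

At (0, 1): LHS = 1, RHS = 1 → equal
At (1, 0): LHS = 1, RHS = 1 → equal

So the claim does hold at both of these boundary points, even though it is not an identity.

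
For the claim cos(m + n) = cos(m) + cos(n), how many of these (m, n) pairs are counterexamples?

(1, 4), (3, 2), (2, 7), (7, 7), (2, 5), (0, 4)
6

Testing each pair:
(1, 4): LHS = cos(5) ≈ 0.2837, RHS = cos(4) + cos(1) ≈ -0.1133 → counterexample
(3, 2): LHS = cos(5) ≈ 0.2837, RHS = cos(3) + cos(2) ≈ -1.406 → counterexample
(2, 7): LHS = cos(9) ≈ -0.9111, RHS = cos(2) + cos(7) ≈ 0.3378 → counterexample
(7, 7): LHS = cos(14) ≈ 0.1367, RHS = 2·cos(7) ≈ 1.508 → counterexample
(2, 5): LHS = cos(7) ≈ 0.7539, RHS = cos(2) + cos(5) ≈ -0.1325 → counterexample
(0, 4): LHS = cos(4) ≈ -0.6536, RHS = cos(4) + 1 ≈ 0.3464 → counterexample

That makes 6 counterexamples.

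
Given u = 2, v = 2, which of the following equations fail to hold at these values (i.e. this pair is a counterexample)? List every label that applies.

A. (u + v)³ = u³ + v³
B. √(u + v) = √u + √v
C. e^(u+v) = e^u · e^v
Evaluating each claim at the given values:
A. LHS = 64, RHS = 16 → fails here (LHS ≠ RHS)
B. LHS = 2, RHS = 2·√(2) ≈ 2.828 → fails here (LHS ≠ RHS)
C. LHS = e^4 ≈ 54.6, RHS = e^4 ≈ 54.6 → holds here (LHS = RHS)

Answer: A, B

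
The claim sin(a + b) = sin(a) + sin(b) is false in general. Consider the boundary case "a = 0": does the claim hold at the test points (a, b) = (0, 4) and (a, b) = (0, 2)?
Yes, holds at both test points

At (0, 4): LHS = sin(4) ≈ -0.7568, RHS = sin(4) ≈ -0.7568 → equal
At (0, 2): LHS = sin(2) ≈ 0.9093, RHS = sin(2) ≈ 0.9093 → equal

So the claim does hold at both of these boundary points, even though it is not an identity.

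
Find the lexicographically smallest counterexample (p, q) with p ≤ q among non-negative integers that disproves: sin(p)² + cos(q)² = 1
At (0, 0): both sides equal 1, so it holds there.

Substituting (0, 1) into the claim:
LHS = sin(0)² + cos(1)² = cos(1)² ≈ 0.2919
RHS = 1

Since LHS ≠ RHS, this pair disproves the claim, and no lexicographically smaller pair (p ≤ q, non-negative integers) does.

For instance (4, 7) is also a counterexample (LHS = cos(7)² + sin(4)² ≈ 1.141, RHS = 1), but it's lexicographically larger.

Answer: (p, q) = (0, 1)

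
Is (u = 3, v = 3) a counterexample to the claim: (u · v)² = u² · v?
Substituting u = 3, v = 3:
LHS = (3 · 3)² = 81
RHS = 3² · 3 = 27

Since LHS ≠ RHS, this pair disproves the claim.

Answer: Yes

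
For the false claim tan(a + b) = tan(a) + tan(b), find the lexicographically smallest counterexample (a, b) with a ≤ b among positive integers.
Substituting (1, 1) into the claim:
LHS = tan(1 + 1) = tan(2) ≈ -2.185
RHS = tan(1) + tan(1) = 2·tan(1) ≈ 3.115

Since LHS ≠ RHS, this pair disproves the claim, and no lexicographically smaller pair (a ≤ b, positive integers) does.

For instance (6, 7) is also a counterexample (LHS = tan(13) ≈ 0.463, RHS = tan(6) + tan(7) ≈ 0.5804), but it's lexicographically larger.

Answer: (a, b) = (1, 1)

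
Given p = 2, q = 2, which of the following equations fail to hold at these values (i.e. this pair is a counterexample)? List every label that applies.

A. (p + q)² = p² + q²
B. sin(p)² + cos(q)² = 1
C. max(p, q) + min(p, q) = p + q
Evaluating each claim at the given values:
A. LHS = 16, RHS = 8 → fails here (LHS ≠ RHS)
B. LHS = cos(2)² + sin(2)² = 1, RHS = 1 → holds here (LHS = RHS)
C. LHS = 4, RHS = 4 → holds here (LHS = RHS)

Answer: A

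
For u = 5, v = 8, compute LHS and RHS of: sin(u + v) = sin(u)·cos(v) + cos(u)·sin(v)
LHS = sin(5 + 8) = sin(13) ≈ 0.4202
RHS = sin(5)·cos(8) + cos(5)·sin(8) = sin(5)·cos(8) + sin(8)·cos(5) ≈ 0.4202

LHS = RHS: the two sides agree.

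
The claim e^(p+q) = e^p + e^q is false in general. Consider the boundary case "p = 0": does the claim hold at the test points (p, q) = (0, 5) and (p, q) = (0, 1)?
At (0, 5): LHS = e^5 ≈ 148.4 ≠ RHS = 1 + e^5 ≈ 149.4
At (0, 1): LHS = e ≈ 2.718 ≠ RHS = 1 + e ≈ 3.718

Answer: No, fails at both test points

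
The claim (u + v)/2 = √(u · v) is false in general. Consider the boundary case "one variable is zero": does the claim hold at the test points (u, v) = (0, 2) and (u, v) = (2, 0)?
No, fails at both test points

At (0, 2): LHS = 1 ≠ RHS = 0
At (2, 0): LHS = 1 ≠ RHS = 0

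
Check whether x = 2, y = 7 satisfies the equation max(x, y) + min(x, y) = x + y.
Holds

Substituting x = 2, y = 7:

LHS = max(2, 7) + min(2, 7) = 9
RHS = 2 + 7 = 9

LHS = RHS, so the equation holds at this point.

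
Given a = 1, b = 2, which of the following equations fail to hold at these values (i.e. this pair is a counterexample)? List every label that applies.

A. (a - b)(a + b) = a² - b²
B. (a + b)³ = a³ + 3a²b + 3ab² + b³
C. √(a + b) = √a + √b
C

Evaluating each claim at the given values:
A. LHS = -3, RHS = -3 → holds here (LHS = RHS)
B. LHS = 27, RHS = 27 → holds here (LHS = RHS)
C. LHS = √(3) ≈ 1.732, RHS = 1 + √(2) ≈ 2.414 → fails here (LHS ≠ RHS)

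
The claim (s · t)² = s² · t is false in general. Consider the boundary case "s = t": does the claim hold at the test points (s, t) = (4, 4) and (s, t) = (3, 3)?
No, fails at both test points

At (4, 4): LHS = 256 ≠ RHS = 64
At (3, 3): LHS = 81 ≠ RHS = 27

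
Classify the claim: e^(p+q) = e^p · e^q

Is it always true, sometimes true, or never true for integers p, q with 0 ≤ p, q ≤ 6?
The identity holds for every pair in the range. For instance at (p, q) = (6, 2): both sides equal e^8 ≈ 2981.

Answer: Always true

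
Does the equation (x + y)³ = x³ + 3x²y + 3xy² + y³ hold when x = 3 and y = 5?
Holds

Substituting x = 3, y = 5:

LHS = (3 + 5)³ = 512
RHS = 3³ + 3·3²·5 + 3·3·5² + 5³ = 512

LHS = RHS, so the equation holds at this point.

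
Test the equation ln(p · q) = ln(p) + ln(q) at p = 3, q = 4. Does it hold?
Holds

Substituting p = 3, q = 4:

LHS = ln(3 · 4) = ln(12) ≈ 2.485
RHS = ln(3) + ln(4) ≈ 2.485

LHS = RHS, so the equation holds at this point.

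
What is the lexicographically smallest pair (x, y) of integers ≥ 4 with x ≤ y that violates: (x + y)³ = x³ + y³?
(x, y) = (4, 4)

Substituting (4, 4) into the claim:
LHS = (4 + 4)³ = 512
RHS = 4³ + 4³ = 128

Since LHS ≠ RHS, this pair disproves the claim, and no lexicographically smaller pair (x ≤ y, integers ≥ 4) does.

For instance (8, 8) is also a counterexample (LHS = 4096, RHS = 1024), but it's lexicographically larger.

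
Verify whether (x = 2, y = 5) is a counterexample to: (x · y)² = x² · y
Yes

Substituting x = 2, y = 5:
LHS = (2 · 5)² = 100
RHS = 2² · 5 = 20

Since LHS ≠ RHS, this pair disproves the claim.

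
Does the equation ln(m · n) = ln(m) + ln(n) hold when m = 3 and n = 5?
Substituting m = 3, n = 5:

LHS = ln(3 · 5) = ln(15) ≈ 2.708
RHS = ln(3) + ln(5) ≈ 2.708

LHS = RHS, so the equation holds at this point.

Answer: Holds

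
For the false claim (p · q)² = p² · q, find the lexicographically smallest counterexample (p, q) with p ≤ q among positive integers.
Substituting (1, 2) into the claim:
LHS = (1 · 2)² = 4
RHS = 1² · 2 = 2

Since LHS ≠ RHS, this pair disproves the claim, and no lexicographically smaller pair (p ≤ q, positive integers) does.

For instance (1, 4) is also a counterexample (LHS = 16, RHS = 4), but it's lexicographically larger.

Answer: (p, q) = (1, 2)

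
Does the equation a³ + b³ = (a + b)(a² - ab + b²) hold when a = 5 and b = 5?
Holds

Substituting a = 5, b = 5:

LHS = 5³ + 5³ = 250
RHS = (5 + 5)(5² - 5·5 + 5²) = 250

LHS = RHS, so the equation holds at this point.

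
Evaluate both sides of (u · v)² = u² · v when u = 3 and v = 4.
LHS = (3 · 4)² = 144
RHS = 3² · 4 = 36

LHS ≠ RHS, so the equation does not hold here.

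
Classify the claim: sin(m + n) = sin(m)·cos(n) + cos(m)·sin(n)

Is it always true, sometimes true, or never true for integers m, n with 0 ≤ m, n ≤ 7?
The identity holds for every pair in the range. For instance at (m, n) = (5, 2): both sides equal sin(7) ≈ 0.657.

Answer: Always true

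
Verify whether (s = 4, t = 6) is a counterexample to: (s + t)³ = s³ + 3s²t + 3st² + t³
Substituting s = 4, t = 6:
LHS = (4 + 6)³ = 1000
RHS = 4³ + 3·4²·6 + 3·4·6² + 6³ = 1000

The sides agree, so this pair does not disprove the claim.

Answer: No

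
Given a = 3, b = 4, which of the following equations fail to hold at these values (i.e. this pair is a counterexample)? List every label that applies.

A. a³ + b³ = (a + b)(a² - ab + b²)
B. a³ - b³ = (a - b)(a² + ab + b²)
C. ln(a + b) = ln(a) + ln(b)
Evaluating each claim at the given values:
A. LHS = 91, RHS = 91 → holds here (LHS = RHS)
B. LHS = -37, RHS = -37 → holds here (LHS = RHS)
C. LHS = ln(7) ≈ 1.946, RHS = ln(3) + ln(4) ≈ 2.485 → fails here (LHS ≠ RHS)

Answer: C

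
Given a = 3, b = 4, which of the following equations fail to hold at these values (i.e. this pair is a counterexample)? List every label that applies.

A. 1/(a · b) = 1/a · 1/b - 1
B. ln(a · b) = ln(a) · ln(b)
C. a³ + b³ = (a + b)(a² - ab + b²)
Evaluating each claim at the given values:
A. LHS = 1/12, RHS = -11/12 → fails here (LHS ≠ RHS)
B. LHS = ln(12) ≈ 2.485, RHS = ln(3)·ln(4) ≈ 1.523 → fails here (LHS ≠ RHS)
C. LHS = 91, RHS = 91 → holds here (LHS = RHS)

Answer: A, B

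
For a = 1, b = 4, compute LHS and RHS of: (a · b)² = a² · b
LHS = (1 · 4)² = 16
RHS = 1² · 4 = 4

LHS ≠ RHS, so the equation does not hold here.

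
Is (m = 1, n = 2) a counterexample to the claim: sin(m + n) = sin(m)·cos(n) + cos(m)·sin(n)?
Substituting m = 1, n = 2:
LHS = sin(1 + 2) = sin(3) ≈ 0.1411
RHS = sin(1)·cos(2) + cos(1)·sin(2) = sin(1)·cos(2) + sin(2)·cos(1) ≈ 0.1411

The sides agree, so this pair does not disprove the claim.

Answer: No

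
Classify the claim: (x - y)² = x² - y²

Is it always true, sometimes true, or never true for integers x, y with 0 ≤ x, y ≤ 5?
It holds at (x, y) = (1, 0) (both sides equal 1), but fails at (x, y) = (1, 3) (LHS = 4, RHS = -8).

Answer: Sometimes true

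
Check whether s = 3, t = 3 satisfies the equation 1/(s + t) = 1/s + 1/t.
Substituting s = 3, t = 3:

LHS = 1/(3 + 3) = 1/6
RHS = 1/3 + 1/3 = 2/3

LHS ≠ RHS, so the equation does not hold at this point.

Answer: Fails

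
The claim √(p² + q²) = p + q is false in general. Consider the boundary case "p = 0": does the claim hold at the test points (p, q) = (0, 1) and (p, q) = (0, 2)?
Yes, holds at both test points

At (0, 1): LHS = 1, RHS = 1 → equal
At (0, 2): LHS = 2, RHS = 2 → equal

So the claim does hold at both of these boundary points, even though it is not an identity.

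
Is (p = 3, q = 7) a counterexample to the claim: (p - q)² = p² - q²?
Yes

Substituting p = 3, q = 7:
LHS = (3 - 7)² = 16
RHS = 3² - 7² = -40

Since LHS ≠ RHS, this pair disproves the claim.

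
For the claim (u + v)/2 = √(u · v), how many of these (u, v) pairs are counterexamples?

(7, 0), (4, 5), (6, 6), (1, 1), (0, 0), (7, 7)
Testing each pair:
(7, 0): LHS = 7/2, RHS = 0 → counterexample
(4, 5): LHS = 9/2, RHS = 2·√(5) ≈ 4.472 → counterexample
(6, 6): LHS = 6, RHS = 6 → satisfies claim
(1, 1): LHS = 1, RHS = 1 → satisfies claim
(0, 0): LHS = 0, RHS = 0 → satisfies claim
(7, 7): LHS = 7, RHS = 7 → satisfies claim

That makes 2 counterexamples.

Answer: 2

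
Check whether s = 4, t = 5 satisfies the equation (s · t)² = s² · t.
Fails

Substituting s = 4, t = 5:

LHS = (4 · 5)² = 400
RHS = 4² · 5 = 80

LHS ≠ RHS, so the equation does not hold at this point.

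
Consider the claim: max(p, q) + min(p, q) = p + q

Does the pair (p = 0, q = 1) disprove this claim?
No

Substituting p = 0, q = 1:
LHS = max(0, 1) + min(0, 1) = 1
RHS = 0 + 1 = 1

The sides agree, so this pair does not disprove the claim.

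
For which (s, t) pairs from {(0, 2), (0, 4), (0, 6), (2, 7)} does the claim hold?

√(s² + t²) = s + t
Testing each pair:
(0, 2): LHS = 2, RHS = 2 → holds
(0, 4): LHS = 4, RHS = 4 → holds
(0, 6): LHS = 6, RHS = 6 → holds
(2, 7): LHS = √(53) ≈ 7.28, RHS = 9 → fails

3 of 4 pairs satisfy the claim.

Answer: (0, 2), (0, 4), (0, 6)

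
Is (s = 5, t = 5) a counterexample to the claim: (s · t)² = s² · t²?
Substituting s = 5, t = 5:
LHS = (5 · 5)² = 625
RHS = 5² · 5² = 625

The sides agree, so this pair does not disprove the claim.

Answer: No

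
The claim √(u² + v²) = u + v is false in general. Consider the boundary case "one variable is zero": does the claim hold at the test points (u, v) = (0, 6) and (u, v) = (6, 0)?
At (0, 6): LHS = 6, RHS = 6 → equal
At (6, 0): LHS = 6, RHS = 6 → equal

So the claim does hold at both of these boundary points, even though it is not an identity.

Answer: Yes, holds at both test points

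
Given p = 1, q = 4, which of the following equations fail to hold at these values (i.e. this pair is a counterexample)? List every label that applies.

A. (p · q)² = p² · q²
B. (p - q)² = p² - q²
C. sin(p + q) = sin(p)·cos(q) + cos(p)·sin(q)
Evaluating each claim at the given values:
A. LHS = 16, RHS = 16 → holds here (LHS = RHS)
B. LHS = 9, RHS = -15 → fails here (LHS ≠ RHS)
C. LHS = sin(5) ≈ -0.9589, RHS = sin(1)·cos(4) + sin(4)·cos(1) ≈ -0.9589 → holds here (LHS = RHS)

Answer: B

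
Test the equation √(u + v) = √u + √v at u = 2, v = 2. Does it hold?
Fails

Substituting u = 2, v = 2:

LHS = √(2 + 2) = 2
RHS = √2 + √2 = 2·√(2) ≈ 2.828

LHS ≠ RHS, so the equation does not hold at this point.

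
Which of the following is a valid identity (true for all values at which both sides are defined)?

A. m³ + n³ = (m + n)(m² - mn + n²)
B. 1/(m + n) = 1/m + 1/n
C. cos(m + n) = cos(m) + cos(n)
A

A: holds — e.g. at (4, 6), both sides equal 280.
B: fails at (1, 2) — LHS = 1/3, RHS = 3/2.
C: fails at (3, 7) — LHS = cos(10) ≈ -0.8391, RHS = cos(3) + cos(7) ≈ -0.2361.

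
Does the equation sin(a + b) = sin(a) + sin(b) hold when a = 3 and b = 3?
Fails

Substituting a = 3, b = 3:

LHS = sin(3 + 3) = sin(6) ≈ -0.2794
RHS = sin(3) + sin(3) = 2·sin(3) ≈ 0.2822

LHS ≠ RHS, so the equation does not hold at this point.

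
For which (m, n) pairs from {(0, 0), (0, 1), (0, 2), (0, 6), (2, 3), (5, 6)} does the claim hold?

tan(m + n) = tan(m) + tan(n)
Testing each pair:
(0, 0): LHS = 0, RHS = 0 → holds
(0, 1): LHS = tan(1) ≈ 1.557, RHS = tan(1) ≈ 1.557 → holds
(0, 2): LHS = tan(2) ≈ -2.185, RHS = tan(2) ≈ -2.185 → holds
(0, 6): LHS = tan(6) ≈ -0.291, RHS = tan(6) ≈ -0.291 → holds
(2, 3): LHS = tan(5) ≈ -3.381, RHS = tan(2) + tan(3) ≈ -2.328 → fails
(5, 6): LHS = tan(11) ≈ -226, RHS = tan(5) + tan(6) ≈ -3.672 → fails

4 of 6 pairs satisfy the claim.

Answer: (0, 0), (0, 1), (0, 2), (0, 6)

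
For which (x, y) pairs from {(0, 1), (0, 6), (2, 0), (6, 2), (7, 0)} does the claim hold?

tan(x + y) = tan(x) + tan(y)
(0, 1), (0, 6), (2, 0), (7, 0)

Testing each pair:
(0, 1): LHS = tan(1) ≈ 1.557, RHS = tan(1) ≈ 1.557 → holds
(0, 6): LHS = tan(6) ≈ -0.291, RHS = tan(6) ≈ -0.291 → holds
(2, 0): LHS = tan(2) ≈ -2.185, RHS = tan(2) ≈ -2.185 → holds
(6, 2): LHS = tan(8) ≈ -6.8, RHS = tan(2) + tan(6) ≈ -2.476 → fails
(7, 0): LHS = tan(7) ≈ 0.8714, RHS = tan(7) ≈ 0.8714 → holds

4 of 5 pairs satisfy the claim.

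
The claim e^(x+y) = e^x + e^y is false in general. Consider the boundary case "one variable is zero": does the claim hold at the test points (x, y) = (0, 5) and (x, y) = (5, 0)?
At (0, 5): LHS = e^5 ≈ 148.4 ≠ RHS = 1 + e^5 ≈ 149.4
At (5, 0): LHS = e^5 ≈ 148.4 ≠ RHS = 1 + e^5 ≈ 149.4

Answer: No, fails at both test points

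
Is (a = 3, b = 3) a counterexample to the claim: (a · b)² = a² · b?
Yes

Substituting a = 3, b = 3:
LHS = (3 · 3)² = 81
RHS = 3² · 3 = 27

Since LHS ≠ RHS, this pair disproves the claim.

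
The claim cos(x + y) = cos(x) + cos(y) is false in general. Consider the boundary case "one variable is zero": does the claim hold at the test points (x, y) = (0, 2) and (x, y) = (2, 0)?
At (0, 2): LHS = cos(2) ≈ -0.4161 ≠ RHS = cos(2) + 1 ≈ 0.5839
At (2, 0): LHS = cos(2) ≈ -0.4161 ≠ RHS = cos(2) + 1 ≈ 0.5839

Answer: No, fails at both test points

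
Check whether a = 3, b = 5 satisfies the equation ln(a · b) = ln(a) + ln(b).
Substituting a = 3, b = 5:

LHS = ln(3 · 5) = ln(15) ≈ 2.708
RHS = ln(3) + ln(5) ≈ 2.708

LHS = RHS, so the equation holds at this point.

Answer: Holds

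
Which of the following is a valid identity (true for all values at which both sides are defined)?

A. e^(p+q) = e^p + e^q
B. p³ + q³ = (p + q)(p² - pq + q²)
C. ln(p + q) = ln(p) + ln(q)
B

A: fails at (3, 4) — LHS = e^7 ≈ 1097, RHS = e^3 + e^4 ≈ 74.68.
B: holds — e.g. at (1, 4), both sides equal 65.
C: fails at (1, 2) — LHS = ln(3) ≈ 1.099, RHS = ln(2) ≈ 0.6931.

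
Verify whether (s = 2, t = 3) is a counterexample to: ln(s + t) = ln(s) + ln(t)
Substituting s = 2, t = 3:
LHS = ln(2 + 3) = ln(5) ≈ 1.609
RHS = ln(2) + ln(3) ≈ 1.792

Since LHS ≠ RHS, this pair disproves the claim.

Answer: Yes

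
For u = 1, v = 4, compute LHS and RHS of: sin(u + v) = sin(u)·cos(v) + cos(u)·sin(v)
LHS = sin(1 + 4) = sin(5) ≈ -0.9589
RHS = sin(1)·cos(4) + cos(1)·sin(4) = sin(1)·cos(4) + sin(4)·cos(1) ≈ -0.9589

LHS = RHS: the two sides agree.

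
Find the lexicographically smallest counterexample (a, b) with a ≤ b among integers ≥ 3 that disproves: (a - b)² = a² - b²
Substituting (3, 4) into the claim:
LHS = (3 - 4)² = 1
RHS = 3² - 4² = -7

Since LHS ≠ RHS, this pair disproves the claim, and no lexicographically smaller pair (a ≤ b, integers ≥ 3) does.

For instance (3, 5) is also a counterexample (LHS = 4, RHS = -16), but it's lexicographically larger.

Answer: (a, b) = (3, 4)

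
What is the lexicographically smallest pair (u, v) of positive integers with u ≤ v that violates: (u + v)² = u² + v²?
Substituting (1, 1) into the claim:
LHS = (1 + 1)² = 4
RHS = 1² + 1² = 2

Since LHS ≠ RHS, this pair disproves the claim, and no lexicographically smaller pair (u ≤ v, positive integers) does.

For instance (8, 8) is also a counterexample (LHS = 256, RHS = 128), but it's lexicographically larger.

Answer: (u, v) = (1, 1)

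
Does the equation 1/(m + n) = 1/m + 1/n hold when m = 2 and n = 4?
Substituting m = 2, n = 4:

LHS = 1/(2 + 4) = 1/6
RHS = 1/2 + 1/4 = 3/4

LHS ≠ RHS, so the equation does not hold at this point.

Answer: Fails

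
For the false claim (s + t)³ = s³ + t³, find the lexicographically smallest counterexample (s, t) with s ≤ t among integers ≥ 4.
Substituting (4, 4) into the claim:
LHS = (4 + 4)³ = 512
RHS = 4³ + 4³ = 128

Since LHS ≠ RHS, this pair disproves the claim, and no lexicographically smaller pair (s ≤ t, integers ≥ 4) does.

For instance (6, 6) is also a counterexample (LHS = 1728, RHS = 432), but it's lexicographically larger.

Answer: (s, t) = (4, 4)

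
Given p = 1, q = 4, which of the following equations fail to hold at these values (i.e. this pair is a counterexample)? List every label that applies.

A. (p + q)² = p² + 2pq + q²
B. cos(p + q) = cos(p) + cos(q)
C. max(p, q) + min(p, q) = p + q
Evaluating each claim at the given values:
A. LHS = 25, RHS = 25 → holds here (LHS = RHS)
B. LHS = cos(5) ≈ 0.2837, RHS = cos(4) + cos(1) ≈ -0.1133 → fails here (LHS ≠ RHS)
C. LHS = 5, RHS = 5 → holds here (LHS = RHS)

Answer: B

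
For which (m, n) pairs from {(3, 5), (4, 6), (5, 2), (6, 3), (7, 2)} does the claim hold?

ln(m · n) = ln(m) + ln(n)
Testing each pair:
(3, 5): LHS = ln(15) ≈ 2.708, RHS = ln(3) + ln(5) ≈ 2.708 → holds
(4, 6): LHS = ln(24) ≈ 3.178, RHS = ln(4) + ln(6) ≈ 3.178 → holds
(5, 2): LHS = ln(10) ≈ 2.303, RHS = ln(2) + ln(5) ≈ 2.303 → holds
(6, 3): LHS = ln(18) ≈ 2.89, RHS = ln(3) + ln(6) ≈ 2.89 → holds
(7, 2): LHS = ln(14) ≈ 2.639, RHS = ln(2) + ln(7) ≈ 2.639 → holds

Every pair satisfies the claim.

Answer: All pairs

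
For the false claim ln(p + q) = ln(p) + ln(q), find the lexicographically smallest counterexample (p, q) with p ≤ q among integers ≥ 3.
Substituting (3, 3) into the claim:
LHS = ln(3 + 3) = ln(6) ≈ 1.792
RHS = ln(3) + ln(3) = 2·ln(3) ≈ 2.197

Since LHS ≠ RHS, this pair disproves the claim, and no lexicographically smaller pair (p ≤ q, integers ≥ 3) does.

For instance (6, 9) is also a counterexample (LHS = ln(15) ≈ 2.708, RHS = ln(6) + ln(9) ≈ 3.989), but it's lexicographically larger.

Answer: (p, q) = (3, 3)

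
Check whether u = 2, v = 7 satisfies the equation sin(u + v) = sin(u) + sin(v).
Fails

Substituting u = 2, v = 7:

LHS = sin(2 + 7) = sin(9) ≈ 0.4121
RHS = sin(2) + sin(7) ≈ 1.566

LHS ≠ RHS, so the equation does not hold at this point.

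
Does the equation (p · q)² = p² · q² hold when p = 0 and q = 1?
Holds

Substituting p = 0, q = 1:

LHS = (0 · 1)² = 0
RHS = 0² · 1² = 0

LHS = RHS, so the equation holds at this point.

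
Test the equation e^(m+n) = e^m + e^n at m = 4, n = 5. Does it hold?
Fails

Substituting m = 4, n = 5:

LHS = e^(4+5) = e^9 ≈ 8103
RHS = e^4 + e^5 ≈ 203

LHS ≠ RHS, so the equation does not hold at this point.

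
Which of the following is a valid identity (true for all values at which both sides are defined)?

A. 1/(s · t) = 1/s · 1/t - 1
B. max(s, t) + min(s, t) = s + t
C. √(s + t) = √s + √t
A: fails at (1, 5) — LHS = 1/5, RHS = -4/5.
B: holds — e.g. at (3, 4), both sides equal 7.
C: fails at (5, 5) — LHS = √(10) ≈ 3.162, RHS = 2·√(5) ≈ 4.472.

Answer: B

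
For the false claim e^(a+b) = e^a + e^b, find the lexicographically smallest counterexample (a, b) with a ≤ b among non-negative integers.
(a, b) = (0, 0)

Substituting (0, 0) into the claim:
LHS = e^(0+0) = 1
RHS = e^0 + e^0 = 2

Since LHS ≠ RHS, this pair disproves the claim, and no lexicographically smaller pair (a ≤ b, non-negative integers) does.

For instance (0, 2) is also a counterexample (LHS = e^2 ≈ 7.389, RHS = 1 + e^2 ≈ 8.389), but it's lexicographically larger.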